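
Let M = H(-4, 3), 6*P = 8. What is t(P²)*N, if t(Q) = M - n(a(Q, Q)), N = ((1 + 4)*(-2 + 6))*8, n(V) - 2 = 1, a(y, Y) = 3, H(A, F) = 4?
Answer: 160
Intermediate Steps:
n(V) = 3 (n(V) = 2 + 1 = 3)
N = 160 (N = (5*4)*8 = 20*8 = 160)
P = 4/3 (P = (⅙)*8 = 4/3 ≈ 1.3333)
M = 4
t(Q) = 1 (t(Q) = 4 - 1*3 = 4 - 3 = 1)
t(P²)*N = 1*160 = 160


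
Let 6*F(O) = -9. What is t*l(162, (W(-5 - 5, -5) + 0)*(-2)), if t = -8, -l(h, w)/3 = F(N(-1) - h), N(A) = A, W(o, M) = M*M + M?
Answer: -36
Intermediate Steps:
W(o, M) = M + M² (W(o, M) = M² + M = M + M²)
F(O) = -3/2 (F(O) = (⅙)*(-9) = -3/2)
l(h, w) = 9/2 (l(h, w) = -3*(-3/2) = 9/2)
t*l(162, (W(-5 - 5, -5) + 0)*(-2)) = -8*9/2 = -36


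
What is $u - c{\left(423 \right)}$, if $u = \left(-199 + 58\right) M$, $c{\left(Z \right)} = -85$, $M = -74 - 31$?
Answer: $14890$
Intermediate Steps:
$M = -105$ ($M = -74 - 31 = -105$)
$u = 14805$ ($u = \left(-199 + 58\right) \left(-105\right) = \left(-141\right) \left(-105\right) = 14805$)
$u - c{\left(423 \right)} = 14805 - -85 = 14805 + 85 = 14890$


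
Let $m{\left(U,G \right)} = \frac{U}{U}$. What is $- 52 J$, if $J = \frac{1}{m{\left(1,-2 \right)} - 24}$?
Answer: $\frac{52}{23} \approx 2.2609$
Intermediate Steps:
$m{\left(U,G \right)} = 1$
$J = - \frac{1}{23}$ ($J = \frac{1}{1 - 24} = \frac{1}{-23} = - \frac{1}{23} \approx -0.043478$)
$- 52 J = \left(-52\right) \left(- \frac{1}{23}\right) = \frac{52}{23}$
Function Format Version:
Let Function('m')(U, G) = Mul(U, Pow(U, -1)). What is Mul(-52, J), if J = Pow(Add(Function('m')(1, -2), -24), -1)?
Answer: Rational(52, 23) ≈ 2.2609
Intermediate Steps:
Function('m')(U, G) = 1
J = Rational(-1, 23) (J = Pow(Add(1, -24), -1) = Pow(-23, -1) = Rational(-1, 23) ≈ -0.043478)
Mul(-52, J) = Mul(-52, Rational(-1, 23)) = Rational(52, 23)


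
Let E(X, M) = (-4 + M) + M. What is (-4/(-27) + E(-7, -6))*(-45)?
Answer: 2140/3 ≈ 713.33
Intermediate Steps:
E(X, M) = -4 + 2*M
(-4/(-27) + E(-7, -6))*(-45) = (-4/(-27) + (-4 + 2*(-6)))*(-45) = (-4*(-1/27) + (-4 - 12))*(-45) = (4/27 - 16)*(-45) = -428/27*(-45) = 2140/3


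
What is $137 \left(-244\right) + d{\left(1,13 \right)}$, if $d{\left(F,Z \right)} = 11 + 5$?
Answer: $-33412$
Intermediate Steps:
$d{\left(F,Z \right)} = 16$
$137 \left(-244\right) + d{\left(1,13 \right)} = 137 \left(-244\right) + 16 = -33428 + 16 = -33412$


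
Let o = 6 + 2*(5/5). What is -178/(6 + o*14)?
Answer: -89/59 ≈ -1.5085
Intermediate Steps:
o = 8 (o = 6 + 2*(5*(1/5)) = 6 + 2*1 = 6 + 2 = 8)
-178/(6 + o*14) = -178/(6 + 8*14) = -178/(6 + 112) = -178/118 = -178*1/118 = -89/59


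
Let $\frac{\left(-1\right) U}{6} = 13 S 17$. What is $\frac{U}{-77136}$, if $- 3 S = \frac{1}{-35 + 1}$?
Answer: $\frac{13}{77136} \approx 0.00016853$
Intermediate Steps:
$S = \frac{1}{102}$ ($S = - \frac{1}{3 \left(-35 + 1\right)} = - \frac{1}{3 \left(-34\right)} = \left(- \frac{1}{3}\right) \left(- \frac{1}{34}\right) = \frac{1}{102} \approx 0.0098039$)
$U = -13$ ($U = - 6 \cdot 13 \cdot \frac{1}{102} \cdot 17 = - 6 \cdot \frac{13}{102} \cdot 17 = \left(-6\right) \frac{13}{6} = -13$)
$\frac{U}{-77136} = - \frac{13}{-77136} = \left(-13\right) \left(- \frac{1}{77136}\right) = \frac{13}{77136}$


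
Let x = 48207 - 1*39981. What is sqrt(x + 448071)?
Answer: sqrt(456297) ≈ 675.50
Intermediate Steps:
x = 8226 (x = 48207 - 39981 = 8226)
sqrt(x + 448071) = sqrt(8226 + 448071) = sqrt(456297)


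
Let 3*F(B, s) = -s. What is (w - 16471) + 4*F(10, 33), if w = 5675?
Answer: -10840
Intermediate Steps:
F(B, s) = -s/3 (F(B, s) = (-s)/3 = -s/3)
(w - 16471) + 4*F(10, 33) = (5675 - 16471) + 4*(-1/3*33) = -10796 + 4*(-11) = -10796 - 44 = -10840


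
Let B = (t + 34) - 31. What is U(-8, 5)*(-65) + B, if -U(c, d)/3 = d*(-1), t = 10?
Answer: -962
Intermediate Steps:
U(c, d) = 3*d (U(c, d) = -3*d*(-1) = -(-3)*d = 3*d)
B = 13 (B = (10 + 34) - 31 = 44 - 31 = 13)
U(-8, 5)*(-65) + B = (3*5)*(-65) + 13 = 15*(-65) + 13 = -975 + 13 = -962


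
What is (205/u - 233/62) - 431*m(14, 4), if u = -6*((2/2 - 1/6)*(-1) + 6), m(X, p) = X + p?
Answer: -481639/62 ≈ -7768.4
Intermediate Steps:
u = -31 (u = -6*((2*(½) - 1*⅙)*(-1) + 6) = -6*((1 - ⅙)*(-1) + 6) = -6*((⅚)*(-1) + 6) = -6*(-⅚ + 6) = -6*31/6 = -31)
(205/u - 233/62) - 431*m(14, 4) = (205/(-31) - 233/62) - 431*(14 + 4) = (205*(-1/31) - 233*1/62) - 431*18 = (-205/31 - 233/62) - 7758 = -643/62 - 7758 = -481639/62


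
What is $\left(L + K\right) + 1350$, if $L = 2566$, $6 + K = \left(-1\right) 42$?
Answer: $3868$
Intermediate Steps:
$K = -48$ ($K = -6 - 42 = -48$)
$\left(L + K\right) + 1350 = \left(2566 - 48\right) + 1350 = 2518 + 1350 = 3868$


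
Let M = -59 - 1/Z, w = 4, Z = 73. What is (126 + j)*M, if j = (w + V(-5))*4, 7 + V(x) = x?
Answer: -404952/73 ≈ -5547.3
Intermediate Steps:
V(x) = -7 + x
j = -32 (j = (4 + (-7 - 5))*4 = (4 - 12)*4 = -8*4 = -32)
M = -4308/73 (M = -59 - 1/73 = -4308/73 ≈ -59.014)
(126 + j)*M = (126 - 32)*(-4308/73) = 94*(-4308/73) = -404952/73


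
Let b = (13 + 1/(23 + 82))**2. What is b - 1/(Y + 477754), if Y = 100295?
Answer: 359537996273/2124330075 ≈ 169.25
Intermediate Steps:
b = 1865956/11025 (b = (13 + 1/105)**2 = (1366/105)**2 = 1865956/11025 ≈ 169.25)
b - 1/(Y + 477754) = 1865956/11025 - 1/(100295 + 477754) = 1865956/11025 - 1/578049 = 359537996273/2124330075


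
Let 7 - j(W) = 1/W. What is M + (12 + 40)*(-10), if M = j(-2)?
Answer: -1025/2 ≈ -512.50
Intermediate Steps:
j(W) = 7 - 1/W
M = 15/2 (M = 7 - 1/(-2) = 7 - 1*(-1/2) = 7 + 1/2 = 15/2 ≈ 7.5000)
M + (12 + 40)*(-10) = 15/2 + (12 + 40)*(-10) = 15/2 + 52*(-10) = 15/2 - 520 = -1025/2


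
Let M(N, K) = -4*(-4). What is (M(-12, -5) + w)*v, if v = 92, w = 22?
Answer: 3496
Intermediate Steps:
M(N, K) = 16
(M(-12, -5) + w)*v = (16 + 22)*92 = 38*92 = 3496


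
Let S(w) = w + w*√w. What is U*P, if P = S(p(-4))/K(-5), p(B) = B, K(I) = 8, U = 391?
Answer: -391/2 - 391*I ≈ -195.5 - 391.0*I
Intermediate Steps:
S(w) = w + w^(3/2)
P = -½ - I (P = (-4 + (-4)^(3/2))/8 = (-4 - 8*I)*(⅛) = -½ - I ≈ -0.5 - 1.0*I)
U*P = 391*(-½ - I) = -391/2 - 391*I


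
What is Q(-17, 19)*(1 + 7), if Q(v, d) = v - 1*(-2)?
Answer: -120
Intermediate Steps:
Q(v, d) = 2 + v (Q(v, d) = v + 2 = 2 + v)
Q(-17, 19)*(1 + 7) = (2 - 17)*(1 + 7) = -15*8 = -120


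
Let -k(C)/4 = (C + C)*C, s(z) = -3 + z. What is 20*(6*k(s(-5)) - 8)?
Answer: -61600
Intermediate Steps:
k(C) = -8*C**2 (k(C) = -4*(C + C)*C = -4*2*C*C = -8*C**2)
20*(6*k(s(-5)) - 8) = 20*(6*(-8*(-3 - 5)**2) - 8) = 20*(6*(-8*(-8)**2) - 8) = 20*(6*(-8*64) - 8) = 20*(6*(-512) - 8) = 20*(-3072 - 8) = 20*(-3080) = -61600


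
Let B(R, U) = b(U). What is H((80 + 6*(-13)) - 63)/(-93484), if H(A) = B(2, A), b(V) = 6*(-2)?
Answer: 3/23371 ≈ 0.00012836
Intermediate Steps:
b(V) = -12
B(R, U) = -12
H(A) = -12
H((80 + 6*(-13)) - 63)/(-93484) = -12/(-93484) = -12*(-1/93484) = 3/23371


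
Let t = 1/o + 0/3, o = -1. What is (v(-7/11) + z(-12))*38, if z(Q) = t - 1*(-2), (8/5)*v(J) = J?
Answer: 1007/44 ≈ 22.886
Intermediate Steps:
v(J) = 5*J/8
t = -1 (t = 1/(-1) + 0/3 = 1*(-1) + 0*(1/3) = -1 + 0 = -1)
z(Q) = 1 (z(Q) = -1 - 1*(-2) = -1 + 2 = 1)
(v(-7/11) + z(-12))*38 = (5*(-7/11)/8 + 1)*38 = (5*(-7*1/11)/8 + 1)*38 = ((5/8)*(-7/11) + 1)*38 = (-35/88 + 1)*38 = (53/88)*38 = 1007/44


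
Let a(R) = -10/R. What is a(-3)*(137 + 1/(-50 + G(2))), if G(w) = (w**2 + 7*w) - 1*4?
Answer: 24655/54 ≈ 456.57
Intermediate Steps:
G(w) = -4 + w**2 + 7*w (G(w) = (w**2 + 7*w) - 4 = -4 + w**2 + 7*w)
a(-3)*(137 + 1/(-50 + G(2))) = (-10/(-3))*(137 + 1/(-50 + (-4 + 2**2 + 7*2))) = (-10*(-1/3))*(137 + 1/(-50 + (-4 + 4 + 14))) = 10*(137 + 1/(-50 + 14))/3 = 10*(137 + 1/(-36))/3 = 10*(137 - 1/36)/3 = (10/3)*(4931/36) = 24655/54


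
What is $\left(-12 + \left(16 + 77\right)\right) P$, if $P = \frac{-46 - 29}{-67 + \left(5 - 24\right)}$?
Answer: $\frac{6075}{86} \approx 70.64$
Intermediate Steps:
$P = \frac{75}{86}$ ($P = - \frac{75}{-67 + \left(5 - 24\right)} = - \frac{75}{-67 - 19} = - \frac{75}{-86} = \left(-75\right) \left(- \frac{1}{86}\right) = \frac{75}{86} \approx 0.87209$)
$\left(-12 + \left(16 + 77\right)\right) P = \left(-12 + \left(16 + 77\right)\right) \frac{75}{86} = \left(-12 + 93\right) \frac{75}{86} = 81 \cdot \frac{75}{86} = \frac{6075}{86}$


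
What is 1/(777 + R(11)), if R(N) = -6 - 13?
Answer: 1/758 ≈ 0.0013193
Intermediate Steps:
R(N) = -19
1/(777 + R(11)) = 1/(777 - 19) = 1/758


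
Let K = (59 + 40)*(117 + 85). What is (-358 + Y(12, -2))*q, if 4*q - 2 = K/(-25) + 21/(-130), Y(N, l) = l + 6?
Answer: 91819281/1300 ≈ 70630.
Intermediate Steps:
K = 19998 (K = 99*202 = 19998)
Y(N, l) = 6 + l
q = -518753/2600 (q = ½ + (19998/(-25) + 21/(-130))/4 = ½ + (19998*(-1/25) + 21*(-1/130))/4 = ½ + (-19998/25 - 21/130)/4 = ½ + (¼)*(-520053/650) = ½ - 520053/2600 = -518753/2600 ≈ -199.52)
(-358 + Y(12, -2))*q = (-358 + (6 - 2))*(-518753/2600) = (-358 + 4)*(-518753/2600) = -354*(-518753/2600) = 91819281/1300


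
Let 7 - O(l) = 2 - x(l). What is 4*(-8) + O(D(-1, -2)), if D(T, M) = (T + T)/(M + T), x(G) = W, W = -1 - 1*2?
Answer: -30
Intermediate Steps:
W = -3 (W = -1 - 2 = -3)
x(G) = -3
D(T, M) = 2*T/(M + T) (D(T, M) = (2*T)/(M + T) = 2*T/(M + T))
O(l) = 2 (O(l) = 7 - (2 - 1*(-3)) = 7 - (2 + 3) = 7 - 1*5 = 7 - 5 = 2)
4*(-8) + O(D(-1, -2)) = 4*(-8) + 2 = -32 + 2 = -30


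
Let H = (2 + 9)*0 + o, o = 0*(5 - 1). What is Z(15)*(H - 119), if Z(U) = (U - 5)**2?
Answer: -11900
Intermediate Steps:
Z(U) = (-5 + U)**2
o = 0 (o = 0*4 = 0)
H = 0 (H = (2 + 9)*0 + 0 = 11*0 + 0 = 0 + 0 = 0)
Z(15)*(H - 119) = (-5 + 15)**2*(0 - 119) = 10**2*(-119) = 100*(-119) = -11900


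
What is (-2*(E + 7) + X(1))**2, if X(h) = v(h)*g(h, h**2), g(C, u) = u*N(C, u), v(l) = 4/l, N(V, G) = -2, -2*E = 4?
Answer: 324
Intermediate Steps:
E = -2 (E = -1/2*4 = -2)
g(C, u) = -2*u (g(C, u) = u*(-2) = -2*u)
X(h) = -8*h (X(h) = (4/h)*(-2*h**2) = -8*h)
(-2*(E + 7) + X(1))**2 = (-2*(-2 + 7) - 8*1)**2 = (-2*5 - 8)**2 = (-10 - 8)**2 = (-18)**2 = 324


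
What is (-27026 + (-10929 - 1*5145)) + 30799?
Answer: -12301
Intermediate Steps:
(-27026 + (-10929 - 1*5145)) + 30799 = (-27026 + (-10929 - 5145)) + 30799 = (-27026 - 16074) + 30799 = -43100 + 30799 = -12301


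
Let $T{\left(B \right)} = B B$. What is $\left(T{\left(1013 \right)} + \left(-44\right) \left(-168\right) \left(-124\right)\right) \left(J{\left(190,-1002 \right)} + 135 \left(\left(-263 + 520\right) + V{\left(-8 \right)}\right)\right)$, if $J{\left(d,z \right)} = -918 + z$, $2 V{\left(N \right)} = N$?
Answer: $3531698835$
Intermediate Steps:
$V{\left(N \right)} = \frac{N}{2}$
$T{\left(B \right)} = B^{2}$
$\left(T{\left(1013 \right)} + \left(-44\right) \left(-168\right) \left(-124\right)\right) \left(J{\left(190,-1002 \right)} + 135 \left(\left(-263 + 520\right) + V{\left(-8 \right)}\right)\right) = \left(1013^{2} + \left(-44\right) \left(-168\right) \left(-124\right)\right) \left(\left(-918 - 1002\right) + 135 \left(\left(-263 + 520\right) + \frac{1}{2} \left(-8\right)\right)\right) = \left(1026169 + 7392 \left(-124\right)\right) \left(-1920 + 135 \left(257 - 4\right)\right) = \left(1026169 - 916608\right) \left(-1920 + 135 \cdot 253\right) = 109561 \left(-1920 + 34155\right) = 109561 \cdot 32235 = 3531698835$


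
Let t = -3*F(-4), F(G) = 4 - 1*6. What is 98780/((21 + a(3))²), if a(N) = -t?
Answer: 19756/45 ≈ 439.02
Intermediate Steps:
F(G) = -2 (F(G) = 4 - 6 = -2)
t = 6 (t = -3*(-2) = 6)
a(N) = -6 (a(N) = -1*6 = -6)
98780/((21 + a(3))²) = 98780/((21 - 6)²) = 98780/(15²) = 98780/225 = 98780*(1/225) = 19756/45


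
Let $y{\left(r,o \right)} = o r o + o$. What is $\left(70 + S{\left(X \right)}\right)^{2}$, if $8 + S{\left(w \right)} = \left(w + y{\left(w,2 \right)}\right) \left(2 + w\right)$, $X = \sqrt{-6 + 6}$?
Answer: $4356$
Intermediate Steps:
$y{\left(r,o \right)} = o + r o^{2}$ ($y{\left(r,o \right)} = r o^{2} + o = o + r o^{2}$)
$X = 0$ ($X = \sqrt{0} = 0$)
$S{\left(w \right)} = -8 + \left(2 + w\right) \left(2 + 5 w\right)$ ($S{\left(w \right)} = -8 + \left(w + 2 \left(1 + 2 w\right)\right) \left(2 + w\right) = -8 + \left(w + \left(2 + 4 w\right)\right) \left(2 + w\right) = -8 + \left(2 + 5 w\right) \left(2 + w\right) = -8 + \left(2 + w\right) \left(2 + 5 w\right)$)
$\left(70 + S{\left(X \right)}\right)^{2} = \left(70 + \left(-4 + 5 \cdot 0^{2} + 12 \cdot 0\right)\right)^{2} = \left(70 + \left(-4 + 5 \cdot 0 + 0\right)\right)^{2} = \left(70 + \left(-4 + 0 + 0\right)\right)^{2} = \left(70 - 4\right)^{2} = 66^{2} = 4356$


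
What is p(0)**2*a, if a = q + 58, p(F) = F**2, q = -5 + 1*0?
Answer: 0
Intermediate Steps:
q = -5 (q = -5 + 0 = -5)
a = 53 (a = -5 + 58 = 53)
p(0)**2*a = (0**2)**2*53 = 0**2*53 = 0*53 = 0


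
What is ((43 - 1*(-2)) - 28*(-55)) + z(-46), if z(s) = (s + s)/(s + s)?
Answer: 1586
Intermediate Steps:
z(s) = 1 (z(s) = (2*s)/((2*s)) = (2*s)*(1/(2*s)) = 1)
((43 - 1*(-2)) - 28*(-55)) + z(-46) = ((43 - 1*(-2)) - 28*(-55)) + 1 = ((43 + 2) + 1540) + 1 = (45 + 1540) + 1 = 1585 + 1 = 1586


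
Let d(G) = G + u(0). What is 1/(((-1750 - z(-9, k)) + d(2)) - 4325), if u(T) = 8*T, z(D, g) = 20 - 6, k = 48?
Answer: -1/6087 ≈ -0.00016428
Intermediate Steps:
z(D, g) = 14
d(G) = G (d(G) = G + 8*0 = G + 0 = G)
1/(((-1750 - z(-9, k)) + d(2)) - 4325) = 1/(((-1750 - 1*14) + 2) - 4325) = 1/(((-1750 - 14) + 2) - 4325) = 1/((-1764 + 2) - 4325) = 1/(-1762 - 4325) = 1/(-6087) = -1/6087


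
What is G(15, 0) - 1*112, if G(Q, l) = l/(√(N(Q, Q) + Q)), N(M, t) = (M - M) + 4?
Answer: -112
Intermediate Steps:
N(M, t) = 4 (N(M, t) = 0 + 4 = 4)
G(Q, l) = l/√(4 + Q) (G(Q, l) = l/(√(4 + Q)) = l/√(4 + Q))
G(15, 0) - 1*112 = 0/√(4 + 15) - 1*112 = 0/√19 - 112 = 0*(√19/19) - 112 = 0 - 112 = -112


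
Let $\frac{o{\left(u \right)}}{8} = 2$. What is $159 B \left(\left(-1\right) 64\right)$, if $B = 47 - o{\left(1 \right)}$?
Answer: $-315456$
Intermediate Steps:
$o{\left(u \right)} = 16$ ($o{\left(u \right)} = 8 \cdot 2 = 16$)
$B = 31$ ($B = 47 - 16 = 31$)
$159 B \left(\left(-1\right) 64\right) = 159 \cdot 31 \left(\left(-1\right) 64\right) = 4929 \left(-64\right) = -315456$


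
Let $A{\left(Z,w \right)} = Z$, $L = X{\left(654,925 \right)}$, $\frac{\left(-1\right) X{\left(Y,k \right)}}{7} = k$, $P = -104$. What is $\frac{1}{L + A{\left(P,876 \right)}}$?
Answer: $- \frac{1}{6579} \approx -0.000152$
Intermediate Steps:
$X{\left(Y,k \right)} = - 7 k$
$L = -6475$ ($L = \left(-7\right) 925 = -6475$)
$\frac{1}{L + A{\left(P,876 \right)}} = \frac{1}{-6475 - 104} = \frac{1}{-6579} = - \frac{1}{6579}$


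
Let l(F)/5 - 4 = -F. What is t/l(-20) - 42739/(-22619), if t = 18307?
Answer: 419214713/2714280 ≈ 154.45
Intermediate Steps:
l(F) = 20 - 5*F (l(F) = 20 + 5*(-F) = 20 - 5*F)
t/l(-20) - 42739/(-22619) = 18307/(20 - 5*(-20)) - 42739/(-22619) = 18307/(20 + 100) - 42739*(-1/22619) = 18307/120 + 42739/22619 = 419214713/2714280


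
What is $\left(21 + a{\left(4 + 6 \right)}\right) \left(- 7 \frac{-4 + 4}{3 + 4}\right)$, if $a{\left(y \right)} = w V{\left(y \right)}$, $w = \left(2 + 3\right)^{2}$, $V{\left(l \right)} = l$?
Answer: $0$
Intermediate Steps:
$w = 25$ ($w = 5^{2} = 25$)
$a{\left(y \right)} = 25 y$
$\left(21 + a{\left(4 + 6 \right)}\right) \left(- 7 \frac{-4 + 4}{3 + 4}\right) = \left(21 + 25 \left(4 + 6\right)\right) \left(- 7 \frac{-4 + 4}{3 + 4}\right) = \left(21 + 25 \cdot 10\right) \left(- 7 \cdot \frac{0}{7}\right) = \left(21 + 250\right) \left(- 7 \cdot 0 \cdot \frac{1}{7}\right) = 271 \left(\left(-7\right) 0\right) = 271 \cdot 0 = 0$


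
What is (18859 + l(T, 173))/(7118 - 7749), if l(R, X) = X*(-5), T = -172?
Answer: -17994/631 ≈ -28.517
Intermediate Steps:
l(R, X) = -5*X
(18859 + l(T, 173))/(7118 - 7749) = (18859 - 5*173)/(7118 - 7749) = (18859 - 865)/(-631) = 17994*(-1/631) = -17994/631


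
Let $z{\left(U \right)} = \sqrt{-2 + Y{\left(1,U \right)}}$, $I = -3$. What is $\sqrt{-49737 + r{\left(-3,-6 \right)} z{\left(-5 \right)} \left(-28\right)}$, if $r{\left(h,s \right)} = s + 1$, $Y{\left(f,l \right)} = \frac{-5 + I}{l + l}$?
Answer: $\sqrt{-49737 + 28 i \sqrt{30}} \approx 0.3438 + 223.02 i$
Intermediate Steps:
$Y{\left(f,l \right)} = - \frac{4}{l}$ ($Y{\left(f,l \right)} = \frac{-5 - 3}{l + l} = - \frac{8}{2 l} = - 8 \frac{1}{2 l} = - \frac{4}{l}$)
$r{\left(h,s \right)} = 1 + s$
$z{\left(U \right)} = \sqrt{-2 - \frac{4}{U}}$
$\sqrt{-49737 + r{\left(-3,-6 \right)} z{\left(-5 \right)} \left(-28\right)} = \sqrt{-49737 + \left(1 - 6\right) \sqrt{2} \sqrt{\frac{-2 - -5}{-5}} \left(-28\right)} = \sqrt{-49737 + - 5 \sqrt{2} \sqrt{- \frac{-2 + 5}{5}} \left(-28\right)} = \sqrt{-49737 + - 5 \sqrt{2} \sqrt{\left(- \frac{1}{5}\right) 3} \left(-28\right)} = \sqrt{-49737 + - 5 \sqrt{2} \sqrt{- \frac{3}{5}} \left(-28\right)} = \sqrt{-49737 + - 5 \sqrt{2} \frac{i \sqrt{15}}{5} \left(-28\right)} = \sqrt{-49737 + - 5 \frac{i \sqrt{30}}{5} \left(-28\right)} = \sqrt{-49737 + - i \sqrt{30} \left(-28\right)} = \sqrt{-49737 + 28 i \sqrt{30}}$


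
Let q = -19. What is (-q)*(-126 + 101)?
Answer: -475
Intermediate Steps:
(-q)*(-126 + 101) = (-1*(-19))*(-126 + 101) = 19*(-25) = -475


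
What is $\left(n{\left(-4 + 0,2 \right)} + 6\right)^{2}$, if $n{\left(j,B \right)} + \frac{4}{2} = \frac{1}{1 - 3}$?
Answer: $\frac{49}{4} \approx 12.25$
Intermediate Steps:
$n{\left(j,B \right)} = - \frac{5}{2}$ ($n{\left(j,B \right)} = -2 + \frac{1}{1 - 3} = -2 + \frac{1}{-2} = -2 - \frac{1}{2} = - \frac{5}{2}$)
$\left(n{\left(-4 + 0,2 \right)} + 6\right)^{2} = \left(- \frac{5}{2} + 6\right)^{2} = \left(\frac{7}{2}\right)^{2} = \frac{49}{4}$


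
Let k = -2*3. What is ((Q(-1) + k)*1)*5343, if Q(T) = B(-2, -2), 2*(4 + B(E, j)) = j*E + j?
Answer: -48087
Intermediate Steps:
B(E, j) = -4 + j/2 + E*j/2 (B(E, j) = -4 + (j*E + j)/2 = -4 + (E*j + j)/2 = -4 + (j + E*j)/2 = -4 + (j/2 + E*j/2) = -4 + j/2 + E*j/2)
Q(T) = -3 (Q(T) = -4 + (½)*(-2) + (½)*(-2)*(-2) = -4 - 1 + 2 = -3)
k = -6
((Q(-1) + k)*1)*5343 = ((-3 - 6)*1)*5343 = -9*1*5343 = -9*5343 = -48087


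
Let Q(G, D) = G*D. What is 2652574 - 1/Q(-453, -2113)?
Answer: 2539014654485/957189 ≈ 2.6526e+6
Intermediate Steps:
Q(G, D) = D*G
2652574 - 1/Q(-453, -2113) = 2652574 - 1/((-2113*(-453))) = 2652574 - 1/957189 = 2539014654485/957189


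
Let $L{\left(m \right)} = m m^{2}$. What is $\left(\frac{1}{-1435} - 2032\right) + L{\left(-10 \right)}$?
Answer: $- \frac{4350921}{1435} \approx -3032.0$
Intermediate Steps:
$L{\left(m \right)} = m^{3}$
$\left(\frac{1}{-1435} - 2032\right) + L{\left(-10 \right)} = \left(\frac{1}{-1435} - 2032\right) + \left(-10\right)^{3} = \left(- \frac{1}{1435} - 2032\right) - 1000 = - \frac{2915921}{1435} - 1000 = - \frac{4350921}{1435}$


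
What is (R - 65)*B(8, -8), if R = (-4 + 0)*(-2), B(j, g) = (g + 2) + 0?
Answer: 342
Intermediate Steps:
B(j, g) = 2 + g (B(j, g) = (2 + g) + 0 = 2 + g)
R = 8 (R = -4*(-2) = 8)
(R - 65)*B(8, -8) = (8 - 65)*(2 - 8) = -57*(-6) = 342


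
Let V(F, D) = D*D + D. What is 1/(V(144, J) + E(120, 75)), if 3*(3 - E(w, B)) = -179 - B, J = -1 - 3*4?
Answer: 3/731 ≈ 0.0041040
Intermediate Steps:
J = -13 (J = -1 - 12 = -13)
E(w, B) = 188/3 + B/3 (E(w, B) = 3 - (-179 - B)/3 = 3 + (179/3 + B/3) = 188/3 + B/3)
V(F, D) = D + D² (V(F, D) = D² + D = D + D²)
1/(V(144, J) + E(120, 75)) = 1/(-13*(1 - 13) + (188/3 + (⅓)*75)) = 1/(-13*(-12) + (188/3 + 25)) = 1/(156 + 263/3) = 1/(731/3) = 3/731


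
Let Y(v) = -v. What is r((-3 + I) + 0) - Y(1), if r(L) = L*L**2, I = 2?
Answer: 0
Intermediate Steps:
r(L) = L**3
r((-3 + I) + 0) - Y(1) = ((-3 + 2) + 0)**3 - (-1) = (-1 + 0)**3 - 1*(-1) = (-1)**3 + 1 = -1 + 1 = 0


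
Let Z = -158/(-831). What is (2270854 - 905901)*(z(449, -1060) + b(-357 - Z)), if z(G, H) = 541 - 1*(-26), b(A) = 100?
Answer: 910423651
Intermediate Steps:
Z = 158/831 (Z = -158*(-1/831) = 158/831 ≈ 0.19013)
z(G, H) = 567 (z(G, H) = 541 + 26 = 567)
(2270854 - 905901)*(z(449, -1060) + b(-357 - Z)) = (2270854 - 905901)*(567 + 100) = 1364953*667 = 910423651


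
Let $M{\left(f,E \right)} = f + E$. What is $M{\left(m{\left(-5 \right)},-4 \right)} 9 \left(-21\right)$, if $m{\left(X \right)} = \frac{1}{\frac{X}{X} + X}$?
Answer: $\frac{3213}{4} \approx 803.25$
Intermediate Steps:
$m{\left(X \right)} = \frac{1}{1 + X}$
$M{\left(f,E \right)} = E + f$
$M{\left(m{\left(-5 \right)},-4 \right)} 9 \left(-21\right) = \left(-4 + \frac{1}{1 - 5}\right) 9 \left(-21\right) = \left(-4 + \frac{1}{-4}\right) 9 \left(-21\right) = \left(-4 - \frac{1}{4}\right) 9 \left(-21\right) = \left(- \frac{17}{4}\right) 9 \left(-21\right) = \left(- \frac{153}{4}\right) \left(-21\right) = \frac{3213}{4}$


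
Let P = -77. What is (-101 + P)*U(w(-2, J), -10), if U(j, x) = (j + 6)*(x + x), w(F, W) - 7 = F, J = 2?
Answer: 39160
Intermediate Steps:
w(F, W) = 7 + F
U(j, x) = 2*x*(6 + j) (U(j, x) = (6 + j)*(2*x) = 2*x*(6 + j))
(-101 + P)*U(w(-2, J), -10) = (-101 - 77)*(2*(-10)*(6 + (7 - 2))) = -356*(-10)*(6 + 5) = -356*(-10)*11 = -178*(-220) = 39160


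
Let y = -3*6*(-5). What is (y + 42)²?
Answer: 17424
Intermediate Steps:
y = 90 (y = -18*(-5) = 90)
(y + 42)² = (90 + 42)² = 132² = 17424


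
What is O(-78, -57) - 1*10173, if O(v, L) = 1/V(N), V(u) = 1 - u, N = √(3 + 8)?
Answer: -101731/10 - √11/10 ≈ -10173.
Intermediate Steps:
N = √11 ≈ 3.3166
O(v, L) = 1/(1 - √11)
O(-78, -57) - 1*10173 = (-⅒ - √11/10) - 1*10173 = (-⅒ - √11/10) - 10173 = -101731/10 - √11/10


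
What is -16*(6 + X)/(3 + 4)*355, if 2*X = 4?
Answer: -45440/7 ≈ -6491.4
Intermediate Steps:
X = 2 (X = (1/2)*4 = 2)
-16*(6 + X)/(3 + 4)*355 = -16*(6 + 2)/(3 + 4)*355 = -128/7*355 = -45440/7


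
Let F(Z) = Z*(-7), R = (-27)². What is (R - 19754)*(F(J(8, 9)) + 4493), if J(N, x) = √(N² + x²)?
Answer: -85479325 + 133175*√145 ≈ -8.3876e+7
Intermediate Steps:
R = 729
F(Z) = -7*Z
(R - 19754)*(F(J(8, 9)) + 4493) = (729 - 19754)*(-7*√(8² + 9²) + 4493) = -19025*(-7*√(64 + 81) + 4493) = -19025*(-7*√145 + 4493) = -19025*(4493 - 7*√145) = -85479325 + 133175*√145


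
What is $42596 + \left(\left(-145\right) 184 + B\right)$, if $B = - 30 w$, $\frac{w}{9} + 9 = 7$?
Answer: $16456$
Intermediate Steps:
$w = -18$ ($w = -81 + 9 \cdot 7 = -81 + 63 = -18$)
$B = 540$ ($B = \left(-30\right) \left(-18\right) = 540$)
$42596 + \left(\left(-145\right) 184 + B\right) = 42596 + \left(\left(-145\right) 184 + 540\right) = 42596 + \left(-26680 + 540\right) = 42596 - 26140 = 16456$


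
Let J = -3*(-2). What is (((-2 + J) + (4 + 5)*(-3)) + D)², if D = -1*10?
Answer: 1089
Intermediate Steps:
D = -10
J = 6
(((-2 + J) + (4 + 5)*(-3)) + D)² = (((-2 + 6) + (4 + 5)*(-3)) - 10)² = ((4 + 9*(-3)) - 10)² = ((4 - 27) - 10)² = (-23 - 10)² = (-33)² = 1089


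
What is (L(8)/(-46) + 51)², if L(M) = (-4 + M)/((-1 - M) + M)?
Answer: 1380625/529 ≈ 2609.9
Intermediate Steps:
L(M) = 4 - M (L(M) = (-4 + M)/(-1) = (-4 + M)*(-1) = 4 - M)
(L(8)/(-46) + 51)² = ((4 - 1*8)/(-46) + 51)² = ((4 - 8)*(-1/46) + 51)² = (-4*(-1/46) + 51)² = (2/23 + 51)² = (1175/23)² = 1380625/529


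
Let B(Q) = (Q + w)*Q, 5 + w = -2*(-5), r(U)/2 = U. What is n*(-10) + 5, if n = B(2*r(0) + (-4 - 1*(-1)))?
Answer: 65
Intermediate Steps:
r(U) = 2*U
w = 5 (w = -5 - 2*(-5) = -5 + 10 = 5)
B(Q) = Q*(5 + Q) (B(Q) = (Q + 5)*Q = (5 + Q)*Q = Q*(5 + Q))
n = -6 (n = (2*(2*0) + (-4 - 1*(-1)))*(5 + (2*(2*0) + (-4 - 1*(-1)))) = (2*0 + (-4 + 1))*(5 + (2*0 + (-4 + 1))) = (0 - 3)*(5 + (0 - 3)) = -3*(5 - 3) = -3*2 = -6)
n*(-10) + 5 = -6*(-10) + 5 = 60 + 5 = 65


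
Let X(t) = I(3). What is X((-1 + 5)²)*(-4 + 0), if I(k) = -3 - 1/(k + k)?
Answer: 38/3 ≈ 12.667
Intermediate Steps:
I(k) = -3 - 1/(2*k)
X(t) = -19/6 (X(t) = -3 - ½/3 = -3 - ½*⅓ = -3 - ⅙ = -19/6)
X((-1 + 5)²)*(-4 + 0) = -19*(-4 + 0)/6 = -19/6*(-4) = 38/3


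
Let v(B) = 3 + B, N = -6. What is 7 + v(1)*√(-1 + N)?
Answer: 7 + 4*I*√7 ≈ 7.0 + 10.583*I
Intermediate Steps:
7 + v(1)*√(-1 + N) = 7 + (3 + 1)*√(-1 - 6) = 7 + 4*√(-7) = 7 + 4*(I*√7) = 7 + 4*I*√7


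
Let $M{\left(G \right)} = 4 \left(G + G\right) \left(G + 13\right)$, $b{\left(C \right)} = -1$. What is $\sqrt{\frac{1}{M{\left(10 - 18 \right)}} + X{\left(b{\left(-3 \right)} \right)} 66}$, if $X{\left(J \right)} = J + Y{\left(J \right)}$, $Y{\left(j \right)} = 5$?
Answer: $\frac{\sqrt{422395}}{40} \approx 16.248$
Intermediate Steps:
$X{\left(J \right)} = 5 + J$ ($X{\left(J \right)} = J + 5 = 5 + J$)
$M{\left(G \right)} = 8 G \left(13 + G\right)$ ($M{\left(G \right)} = 4 \cdot 2 G \left(13 + G\right) = 8 G \left(13 + G\right)$)
$\sqrt{\frac{1}{M{\left(10 - 18 \right)}} + X{\left(b{\left(-3 \right)} \right)} 66} = \sqrt{\frac{1}{8 \left(10 - 18\right) \left(13 + \left(10 - 18\right)\right)} + \left(5 - 1\right) 66} = \sqrt{\frac{1}{8 \left(10 - 18\right) \left(13 + \left(10 - 18\right)\right)} + 4 \cdot 66} = \sqrt{\frac{1}{8 \left(-8\right) \left(13 - 8\right)} + 264} = \sqrt{\frac{1}{8 \left(-8\right) 5} + 264} = \sqrt{\frac{1}{-320} + 264} = \sqrt{- \frac{1}{320} + 264} = \sqrt{\frac{84479}{320}} = \frac{\sqrt{422395}}{40}$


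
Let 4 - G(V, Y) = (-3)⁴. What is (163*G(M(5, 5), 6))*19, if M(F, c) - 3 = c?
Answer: -238469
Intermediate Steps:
M(F, c) = 3 + c
G(V, Y) = -77 (G(V, Y) = 4 - 1*(-3)⁴ = 4 - 1*81 = 4 - 81 = -77)
(163*G(M(5, 5), 6))*19 = (163*(-77))*19 = -12551*19 = -238469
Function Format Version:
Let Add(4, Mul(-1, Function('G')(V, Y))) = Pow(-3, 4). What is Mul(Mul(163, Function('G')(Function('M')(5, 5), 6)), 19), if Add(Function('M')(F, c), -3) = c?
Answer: -238469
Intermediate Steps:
Function('M')(F, c) = Add(3, c)
Function('G')(V, Y) = -77 (Function('G')(V, Y) = Add(4, Mul(-1, Pow(-3, 4))) = Add(4, Mul(-1, 81)) = Add(4, -81) = -77)
Mul(Mul(163, Function('G')(Function('M')(5, 5), 6)), 19) = Mul(Mul(163, -77), 19) = Mul(-12551, 19) = -238469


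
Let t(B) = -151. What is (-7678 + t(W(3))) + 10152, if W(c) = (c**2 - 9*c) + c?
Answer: 2323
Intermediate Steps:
W(c) = c**2 - 8*c
(-7678 + t(W(3))) + 10152 = (-7678 - 151) + 10152 = -7829 + 10152 = 2323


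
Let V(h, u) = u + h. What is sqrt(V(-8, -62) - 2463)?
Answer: I*sqrt(2533) ≈ 50.329*I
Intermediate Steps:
V(h, u) = h + u
sqrt(V(-8, -62) - 2463) = sqrt((-8 - 62) - 2463) = sqrt(-70 - 2463) = sqrt(-2533) = I*sqrt(2533)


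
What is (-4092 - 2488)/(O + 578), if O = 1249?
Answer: -940/261 ≈ -3.6015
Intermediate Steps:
(-4092 - 2488)/(O + 578) = (-4092 - 2488)/(1249 + 578) = -6580/1827 = -6580*1/1827 = -940/261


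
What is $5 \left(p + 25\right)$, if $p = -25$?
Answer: $0$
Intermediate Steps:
$5 \left(p + 25\right) = 5 \left(-25 + 25\right) = 5 \cdot 0 = 0$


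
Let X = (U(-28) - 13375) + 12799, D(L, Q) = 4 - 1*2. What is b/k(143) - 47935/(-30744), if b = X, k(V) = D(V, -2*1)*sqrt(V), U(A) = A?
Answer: 47935/30744 - 302*sqrt(143)/143 ≈ -23.695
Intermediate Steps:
D(L, Q) = 2 (D(L, Q) = 4 - 2 = 2)
X = -604 (X = (-28 - 13375) + 12799 = -13403 + 12799 = -604)
k(V) = 2*sqrt(V)
b = -604
b/k(143) - 47935/(-30744) = -604*sqrt(143)/286 - 47935/(-30744) = -302*sqrt(143)/143 - 47935*(-1/30744) = -302*sqrt(143)/143 + 47935/30744 = 47935/30744 - 302*sqrt(143)/143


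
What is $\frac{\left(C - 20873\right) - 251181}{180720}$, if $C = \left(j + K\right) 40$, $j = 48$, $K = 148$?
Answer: $- \frac{132107}{90360} \approx -1.462$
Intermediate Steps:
$C = 7840$ ($C = \left(48 + 148\right) 40 = 196 \cdot 40 = 7840$)
$\frac{\left(C - 20873\right) - 251181}{180720} = \frac{\left(7840 - 20873\right) - 251181}{180720} = \left(-13033 - 251181\right) \frac{1}{180720} = \left(-264214\right) \frac{1}{180720} = - \frac{132107}{90360}$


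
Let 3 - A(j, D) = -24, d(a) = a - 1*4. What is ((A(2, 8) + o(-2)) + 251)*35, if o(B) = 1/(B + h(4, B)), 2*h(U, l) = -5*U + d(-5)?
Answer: 321020/33 ≈ 9727.9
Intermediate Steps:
d(a) = -4 + a (d(a) = a - 4 = -4 + a)
A(j, D) = 27 (A(j, D) = 3 - 1*(-24) = 3 + 24 = 27)
h(U, l) = -9/2 - 5*U/2 (h(U, l) = (-5*U + (-4 - 5))/2 = (-5*U - 9)/2 = (-9 - 5*U)/2 = -9/2 - 5*U/2)
o(B) = 1/(-29/2 + B) (o(B) = 1/(B + (-9/2 - 5/2*4)) = 1/(B + (-9/2 - 10)) = 1/(B - 29/2) = 1/(-29/2 + B))
((A(2, 8) + o(-2)) + 251)*35 = ((27 + 2/(-29 + 2*(-2))) + 251)*35 = ((27 + 2/(-29 - 4)) + 251)*35 = ((27 + 2/(-33)) + 251)*35 = ((27 + 2*(-1/33)) + 251)*35 = ((27 - 2/33) + 251)*35 = (889/33 + 251)*35 = (9172/33)*35 = 321020/33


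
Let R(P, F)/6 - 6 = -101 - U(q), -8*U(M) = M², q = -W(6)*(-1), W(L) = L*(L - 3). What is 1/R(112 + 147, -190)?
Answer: -1/327 ≈ -0.0030581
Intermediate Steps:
W(L) = L*(-3 + L)
q = 18 (q = -6*(-3 + 6)*(-1) = -6*3*(-1) = -1*18*(-1) = -18*(-1) = 18)
U(M) = -M²/8
R(P, F) = -327 (R(P, F) = 36 + 6*(-101 - (-1)*18²/8) = 36 + 6*(-101 - (-1)*324/8) = 36 + 6*(-101 - 1*(-81/2)) = 36 + 6*(-101 + 81/2) = 36 + 6*(-121/2) = 36 - 363 = -327)
1/R(112 + 147, -190) = 1/(-327) = -1/327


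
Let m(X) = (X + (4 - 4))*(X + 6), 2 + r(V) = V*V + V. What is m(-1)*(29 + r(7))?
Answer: -415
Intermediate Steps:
r(V) = -2 + V + V² (r(V) = -2 + (V*V + V) = -2 + (V² + V) = -2 + (V + V²) = -2 + V + V²)
m(X) = X*(6 + X) (m(X) = (X + 0)*(6 + X) = X*(6 + X))
m(-1)*(29 + r(7)) = (-(6 - 1))*(29 + (-2 + 7 + 7²)) = (-1*5)*(29 + (-2 + 7 + 49)) = -5*(29 + 54) = -5*83 = -415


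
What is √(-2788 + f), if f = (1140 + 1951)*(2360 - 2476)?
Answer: 8*I*√5646 ≈ 601.12*I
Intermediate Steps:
f = -358556 (f = 3091*(-116) = -358556)
√(-2788 + f) = √(-2788 - 358556) = √(-361344) = 8*I*√5646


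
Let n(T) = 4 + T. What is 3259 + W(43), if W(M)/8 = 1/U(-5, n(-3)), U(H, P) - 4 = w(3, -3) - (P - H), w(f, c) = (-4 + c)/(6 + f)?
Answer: 81403/25 ≈ 3256.1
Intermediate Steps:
w(f, c) = (-4 + c)/(6 + f)
U(H, P) = 29/9 + H - P (U(H, P) = 4 + ((-4 - 3)/(6 + 3) - (P - H)) = 4 + (-7/9 + (H - P)) = 4 + (-7/9 + H - P) = 29/9 + H - P)
W(M) = -72/25 (W(M) = 8/(29/9 - 5 - (4 - 3)) = 8/(29/9 - 5 - 1*1) = 8/(29/9 - 5 - 1) = 8/(-25/9) = 8*(-9/25) = -72/25)
3259 + W(43) = 3259 - 72/25 = 81403/25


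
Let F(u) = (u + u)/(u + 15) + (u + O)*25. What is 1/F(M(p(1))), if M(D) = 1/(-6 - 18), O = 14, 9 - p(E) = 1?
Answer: 8616/3006577 ≈ 0.0028657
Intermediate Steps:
p(E) = 8 (p(E) = 9 - 1*1 = 9 - 1 = 8)
M(D) = -1/24 (M(D) = 1/(-24) = -1/24)
F(u) = 350 + 25*u + 2*u/(15 + u) (F(u) = (u + u)/(u + 15) + (u + 14)*25 = (2*u)/(15 + u) + (14 + u)*25 = 2*u/(15 + u) + (350 + 25*u) = 350 + 25*u + 2*u/(15 + u))
1/F(M(p(1))) = 1/((5250 + 25*(-1/24)**2 + 727*(-1/24))/(15 - 1/24)) = 1/((5250 + 25*(1/576) - 727/24)/(359/24)) = 1/(24*(5250 + 25/576 - 727/24)/359) = 1/((24/359)*(3006577/576)) = 1/(3006577/8616) = 8616/3006577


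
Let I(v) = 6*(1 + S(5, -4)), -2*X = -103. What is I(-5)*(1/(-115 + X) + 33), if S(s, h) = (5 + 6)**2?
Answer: 3066348/127 ≈ 24144.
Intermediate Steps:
X = 103/2 (X = -1/2*(-103) = 103/2 ≈ 51.500)
S(s, h) = 121 (S(s, h) = 11**2 = 121)
I(v) = 732 (I(v) = 6*(1 + 121) = 6*122 = 732)
I(-5)*(1/(-115 + X) + 33) = 732*(1/(-115 + 103/2) + 33) = 732*(1/(-127/2) + 33) = 732*(-2/127 + 33) = 732*(4189/127) = 3066348/127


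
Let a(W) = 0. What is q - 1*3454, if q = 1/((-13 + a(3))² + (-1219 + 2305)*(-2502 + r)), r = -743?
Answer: -12171554055/3523901 ≈ -3454.0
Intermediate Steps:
q = -1/3523901 (q = 1/((-13 + 0)² + (-1219 + 2305)*(-2502 - 743)) = 1/((-13)² + 1086*(-3245)) = 1/(169 - 3524070) = 1/(-3523901) = -1/3523901 ≈ -2.8378e-7)
q - 1*3454 = -1/3523901 - 1*3454 = -1/3523901 - 3454 = -12171554055/3523901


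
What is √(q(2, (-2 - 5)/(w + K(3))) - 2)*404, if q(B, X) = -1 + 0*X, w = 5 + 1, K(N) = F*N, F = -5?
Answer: 404*I*√3 ≈ 699.75*I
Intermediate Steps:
K(N) = -5*N
w = 6
q(B, X) = -1 (q(B, X) = -1 + 0 = -1)
√(q(2, (-2 - 5)/(w + K(3))) - 2)*404 = √(-1 - 2)*404 = √(-3)*404 = (I*√3)*404 = 404*I*√3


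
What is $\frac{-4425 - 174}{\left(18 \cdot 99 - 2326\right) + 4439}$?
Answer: $- \frac{4599}{3895} \approx -1.1807$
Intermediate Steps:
$\frac{-4425 - 174}{\left(18 \cdot 99 - 2326\right) + 4439} = - \frac{4599}{\left(1782 - 2326\right) + 4439} = - \frac{4599}{-544 + 4439} = - \frac{4599}{3895}$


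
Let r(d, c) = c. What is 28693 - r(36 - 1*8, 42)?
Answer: 28651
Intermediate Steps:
28693 - r(36 - 1*8, 42) = 28693 - 1*42 = 28693 - 42 = 28651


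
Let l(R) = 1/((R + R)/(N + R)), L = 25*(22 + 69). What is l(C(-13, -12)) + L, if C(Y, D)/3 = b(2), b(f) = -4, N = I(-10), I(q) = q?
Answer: 27311/12 ≈ 2275.9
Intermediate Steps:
N = -10
L = 2275 (L = 25*91 = 2275)
C(Y, D) = -12 (C(Y, D) = 3*(-4) = -12)
l(R) = (-10 + R)/(2*R) (l(R) = 1/((R + R)/(-10 + R)) = 1/((2*R)/(-10 + R)) = 1/(2*R/(-10 + R)) = (-10 + R)/(2*R))
l(C(-13, -12)) + L = (½)*(-10 - 12)/(-12) + 2275 = (½)*(-1/12)*(-22) + 2275 = 11/12 + 2275 = 27311/12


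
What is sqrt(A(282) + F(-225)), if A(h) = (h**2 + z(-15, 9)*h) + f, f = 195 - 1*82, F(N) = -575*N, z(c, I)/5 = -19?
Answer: sqrt(182222) ≈ 426.87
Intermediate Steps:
z(c, I) = -95 (z(c, I) = 5*(-19) = -95)
f = 113 (f = 195 - 82 = 113)
A(h) = 113 + h**2 - 95*h (A(h) = (h**2 - 95*h) + 113 = 113 + h**2 - 95*h)
sqrt(A(282) + F(-225)) = sqrt((113 + 282**2 - 95*282) - 575*(-225)) = sqrt((113 + 79524 - 26790) + 129375) = sqrt(52847 + 129375) = sqrt(182222)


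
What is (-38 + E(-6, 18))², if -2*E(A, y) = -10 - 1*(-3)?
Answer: 4761/4 ≈ 1190.3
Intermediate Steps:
E(A, y) = 7/2 (E(A, y) = -(-10 - 1*(-3))/2 = -(-10 + 3)/2 = -½*(-7) = 7/2)
(-38 + E(-6, 18))² = (-38 + 7/2)² = (-69/2)² = 4761/4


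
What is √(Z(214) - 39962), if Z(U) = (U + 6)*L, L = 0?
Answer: I*√39962 ≈ 199.91*I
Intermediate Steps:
Z(U) = 0 (Z(U) = (U + 6)*0 = (6 + U)*0 = 0)
√(Z(214) - 39962) = √(0 - 39962) = √(-39962) = I*√39962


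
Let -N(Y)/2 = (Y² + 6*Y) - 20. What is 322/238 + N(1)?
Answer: 465/17 ≈ 27.353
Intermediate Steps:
N(Y) = 40 - 12*Y - 2*Y² (N(Y) = -2*((Y² + 6*Y) - 20) = -2*(-20 + Y² + 6*Y) = 40 - 12*Y - 2*Y²)
322/238 + N(1) = 322/238 + (40 - 12*1 - 2*1²) = 322*(1/238) + (40 - 12 - 2*1) = 23/17 + (40 - 12 - 2) = 23/17 + 26 = 465/17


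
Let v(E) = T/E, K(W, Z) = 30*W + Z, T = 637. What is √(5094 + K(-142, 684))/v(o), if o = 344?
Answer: 344*√1518/637 ≈ 21.040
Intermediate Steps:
K(W, Z) = Z + 30*W
v(E) = 637/E
√(5094 + K(-142, 684))/v(o) = √(5094 + (684 + 30*(-142)))/((637/344)) = √(5094 + (684 - 4260))/((637*(1/344))) = √(5094 - 3576)/(637/344) = √1518*(344/637) = 344*√1518/637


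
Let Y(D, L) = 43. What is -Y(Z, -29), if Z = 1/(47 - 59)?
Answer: -43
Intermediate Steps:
Z = -1/12 (Z = 1/(-12) = -1/12 ≈ -0.083333)
-Y(Z, -29) = -1*43 = -43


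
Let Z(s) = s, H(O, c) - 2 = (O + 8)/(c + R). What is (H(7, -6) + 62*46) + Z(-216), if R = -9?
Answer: 2637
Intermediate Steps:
H(O, c) = 2 + (8 + O)/(-9 + c) (H(O, c) = 2 + (O + 8)/(c - 9) = 2 + (8 + O)/(-9 + c))
(H(7, -6) + 62*46) + Z(-216) = ((-10 + 7 + 2*(-6))/(-9 - 6) + 62*46) - 216 = ((-10 + 7 - 12)/(-15) + 2852) - 216 = (-1/15*(-15) + 2852) - 216 = (1 + 2852) - 216 = 2853 - 216 = 2637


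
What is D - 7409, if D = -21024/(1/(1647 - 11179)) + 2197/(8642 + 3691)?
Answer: 2471451298744/12333 ≈ 2.0039e+8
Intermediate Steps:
D = 2471542673941/12333 (D = -21024/(1/(-9532)) + 2197/12333 = -21024/(-1/9532) + 2197*(1/12333) = -21024*(-9532) + 2197/12333 = 200400768 + 2197/12333 = 2471542673941/12333 ≈ 2.0040e+8)
D - 7409 = 2471542673941/12333 - 7409 = 2471451298744/12333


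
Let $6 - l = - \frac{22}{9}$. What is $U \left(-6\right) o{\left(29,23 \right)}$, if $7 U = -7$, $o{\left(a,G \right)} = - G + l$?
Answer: $- \frac{262}{3} \approx -87.333$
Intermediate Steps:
$l = \frac{76}{9}$ ($l = 6 - - \frac{22}{9} = 6 + \frac{22}{9} = \frac{76}{9} \approx 8.4444$)
$o{\left(a,G \right)} = \frac{76}{9} - G$ ($o{\left(a,G \right)} = - G + \frac{76}{9} = \frac{76}{9} - G$)
$U = -1$ ($U = \frac{1}{7} \left(-7\right) = -1$)
$U \left(-6\right) o{\left(29,23 \right)} = \left(-1\right) \left(-6\right) \left(\frac{76}{9} - 23\right) = 6 \left(\frac{76}{9} - 23\right) = 6 \left(- \frac{131}{9}\right) = - \frac{262}{3}$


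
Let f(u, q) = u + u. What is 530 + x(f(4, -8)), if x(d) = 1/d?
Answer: 4241/8 ≈ 530.13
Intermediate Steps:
f(u, q) = 2*u
530 + x(f(4, -8)) = 530 + 1/(2*4) = 530 + 1/8 = 530 + ⅛ = 4241/8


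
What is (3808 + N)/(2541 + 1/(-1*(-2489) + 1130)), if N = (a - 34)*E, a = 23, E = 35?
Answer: 12387837/9195880 ≈ 1.3471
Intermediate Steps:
N = -385 (N = (23 - 34)*35 = -11*35 = -385)
(3808 + N)/(2541 + 1/(-1*(-2489) + 1130)) = (3808 - 385)/(2541 + 1/(-1*(-2489) + 1130)) = 3423/(2541 + 1/(2489 + 1130)) = 3423/(2541 + 1/3619) = 3423/(9195880/3619) = 3423*(3619/9195880) = 12387837/9195880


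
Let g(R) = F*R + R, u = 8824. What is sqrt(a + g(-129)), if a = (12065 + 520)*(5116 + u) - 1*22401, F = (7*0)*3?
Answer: sqrt(175412370) ≈ 13244.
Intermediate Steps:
F = 0 (F = 0*3 = 0)
g(R) = R (g(R) = 0*R + R = 0 + R = R)
a = 175412499 (a = (12065 + 520)*(5116 + 8824) - 1*22401 = 12585*13940 - 22401 = 175434900 - 22401 = 175412499)
sqrt(a + g(-129)) = sqrt(175412499 - 129) = sqrt(175412370)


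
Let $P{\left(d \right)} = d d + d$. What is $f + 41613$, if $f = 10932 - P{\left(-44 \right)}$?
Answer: $50653$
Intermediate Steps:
$P{\left(d \right)} = d + d^{2}$ ($P{\left(d \right)} = d^{2} + d = d + d^{2}$)
$f = 9040$ ($f = 10932 - - 44 \left(1 - 44\right) = 10932 - \left(-44\right) \left(-43\right) = 10932 - 1892 = 9040$)
$f + 41613 = 9040 + 41613 = 50653$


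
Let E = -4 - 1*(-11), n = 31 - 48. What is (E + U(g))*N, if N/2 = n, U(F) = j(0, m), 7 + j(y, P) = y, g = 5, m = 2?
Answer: 0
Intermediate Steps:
j(y, P) = -7 + y
U(F) = -7 (U(F) = -7 + 0 = -7)
n = -17
N = -34 (N = 2*(-17) = -34)
E = 7 (E = -4 + 11 = 7)
(E + U(g))*N = (7 - 7)*(-34) = 0*(-34) = 0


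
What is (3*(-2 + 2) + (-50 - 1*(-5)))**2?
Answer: 2025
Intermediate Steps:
(3*(-2 + 2) + (-50 - 1*(-5)))**2 = (3*0 + (-50 + 5))**2 = (0 - 45)**2 = (-45)**2 = 2025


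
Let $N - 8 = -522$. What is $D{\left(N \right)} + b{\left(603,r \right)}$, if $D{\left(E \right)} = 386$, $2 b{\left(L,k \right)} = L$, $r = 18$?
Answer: $\frac{1375}{2} \approx 687.5$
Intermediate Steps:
$b{\left(L,k \right)} = \frac{L}{2}$
$N = -514$ ($N = 8 - 522 = -514$)
$D{\left(N \right)} + b{\left(603,r \right)} = 386 + \frac{1}{2} \cdot 603 = 386 + \frac{603}{2} = \frac{1375}{2}$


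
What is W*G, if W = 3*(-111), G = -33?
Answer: 10989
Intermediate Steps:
W = -333
W*G = -333*(-33) = 10989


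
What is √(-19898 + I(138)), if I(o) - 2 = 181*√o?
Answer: √(-19896 + 181*√138) ≈ 133.3*I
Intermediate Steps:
I(o) = 2 + 181*√o
√(-19898 + I(138)) = √(-19898 + (2 + 181*√138)) = √(-19896 + 181*√138)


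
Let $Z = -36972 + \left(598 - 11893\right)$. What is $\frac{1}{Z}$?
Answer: $- \frac{1}{48267} \approx -2.0718 \cdot 10^{-5}$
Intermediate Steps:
$Z = -48267$ ($Z = -36972 - 11295 = -48267$)
$\frac{1}{Z} = \frac{1}{-48267} = - \frac{1}{48267}$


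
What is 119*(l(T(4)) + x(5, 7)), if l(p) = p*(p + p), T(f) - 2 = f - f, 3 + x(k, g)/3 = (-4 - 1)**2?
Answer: 8806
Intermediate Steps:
x(k, g) = 66 (x(k, g) = -9 + 3*(-4 - 1)**2 = -9 + 3*(-5)**2 = -9 + 3*25 = -9 + 75 = 66)
T(f) = 2 (T(f) = 2 + (f - f) = 2 + 0 = 2)
l(p) = 2*p**2 (l(p) = p*(2*p) = 2*p**2)
119*(l(T(4)) + x(5, 7)) = 119*(2*2**2 + 66) = 119*(2*4 + 66) = 119*(8 + 66) = 119*74 = 8806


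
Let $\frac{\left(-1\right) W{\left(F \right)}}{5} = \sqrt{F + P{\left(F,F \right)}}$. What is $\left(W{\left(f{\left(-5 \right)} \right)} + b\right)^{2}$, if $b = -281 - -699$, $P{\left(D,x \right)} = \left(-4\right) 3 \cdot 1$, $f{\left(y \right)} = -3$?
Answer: $174349 - 4180 i \sqrt{15} \approx 1.7435 \cdot 10^{5} - 16189.0 i$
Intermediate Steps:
$P{\left(D,x \right)} = -12$ ($P{\left(D,x \right)} = \left(-12\right) 1 = -12$)
$b = 418$ ($b = -281 + 699 = 418$)
$W{\left(F \right)} = - 5 \sqrt{-12 + F}$ ($W{\left(F \right)} = - 5 \sqrt{F - 12} = - 5 \sqrt{-12 + F}$)
$\left(W{\left(f{\left(-5 \right)} \right)} + b\right)^{2} = \left(- 5 \sqrt{-12 - 3} + 418\right)^{2} = \left(- 5 \sqrt{-15} + 418\right)^{2} = \left(- 5 i \sqrt{15} + 418\right)^{2} = \left(418 - 5 i \sqrt{15}\right)^{2}$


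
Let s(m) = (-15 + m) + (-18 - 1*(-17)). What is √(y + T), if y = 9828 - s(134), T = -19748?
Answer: I*√10038 ≈ 100.19*I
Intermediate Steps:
s(m) = -16 + m (s(m) = (-15 + m) + (-18 + 17) = (-15 + m) - 1 = -16 + m)
y = 9710 (y = 9828 - (-16 + 134) = 9828 - 1*118 = 9828 - 118 = 9710)
√(y + T) = √(9710 - 19748) = √(-10038) = I*√10038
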